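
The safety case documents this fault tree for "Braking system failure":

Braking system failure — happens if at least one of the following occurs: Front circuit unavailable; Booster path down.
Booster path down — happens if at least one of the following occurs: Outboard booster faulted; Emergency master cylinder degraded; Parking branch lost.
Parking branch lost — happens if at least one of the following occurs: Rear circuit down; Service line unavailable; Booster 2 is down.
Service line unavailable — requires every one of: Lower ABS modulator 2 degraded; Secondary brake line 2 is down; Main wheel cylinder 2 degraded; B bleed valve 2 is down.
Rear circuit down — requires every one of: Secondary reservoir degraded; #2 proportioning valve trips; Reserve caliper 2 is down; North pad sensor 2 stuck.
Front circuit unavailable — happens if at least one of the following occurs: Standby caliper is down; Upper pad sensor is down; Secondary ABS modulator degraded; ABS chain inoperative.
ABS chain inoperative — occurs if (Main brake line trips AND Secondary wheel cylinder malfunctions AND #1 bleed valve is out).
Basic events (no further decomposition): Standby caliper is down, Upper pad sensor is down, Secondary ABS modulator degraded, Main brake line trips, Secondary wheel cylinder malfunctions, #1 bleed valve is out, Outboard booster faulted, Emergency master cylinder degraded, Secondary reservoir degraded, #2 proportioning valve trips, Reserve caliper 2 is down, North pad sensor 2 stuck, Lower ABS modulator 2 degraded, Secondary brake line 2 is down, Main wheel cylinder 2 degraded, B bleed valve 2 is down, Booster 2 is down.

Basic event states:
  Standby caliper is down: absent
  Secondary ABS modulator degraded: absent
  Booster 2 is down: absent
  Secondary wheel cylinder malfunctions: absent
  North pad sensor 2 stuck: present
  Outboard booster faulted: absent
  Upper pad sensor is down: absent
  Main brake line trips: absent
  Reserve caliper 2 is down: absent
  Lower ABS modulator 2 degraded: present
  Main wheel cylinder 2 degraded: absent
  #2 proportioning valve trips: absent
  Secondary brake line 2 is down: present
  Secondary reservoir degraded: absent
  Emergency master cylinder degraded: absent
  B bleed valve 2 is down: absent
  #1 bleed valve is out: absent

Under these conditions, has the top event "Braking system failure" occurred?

No

ABS chain inoperative [AND]: Main brake line trips=not, Secondary wheel cylinder malfunctions=not, #1 bleed valve is out=not → not all inputs occur → does not occur.
Front circuit unavailable [OR]: Standby caliper is down=not, Upper pad sensor is down=not, Secondary ABS modulator degraded=not, ABS chain inoperative=not → no input occurs → does not occur.
Rear circuit down [AND]: Secondary reservoir degraded=not, #2 proportioning valve trips=not, Reserve caliper 2 is down=not, North pad sensor 2 stuck=occurs → not all inputs occur → does not occur.
Service line unavailable [AND]: Lower ABS modulator 2 degraded=occurs, Secondary brake line 2 is down=occurs, Main wheel cylinder 2 degraded=not, B bleed valve 2 is down=not → not all inputs occur → does not occur.
Parking branch lost [OR]: Rear circuit down=not, Service line unavailable=not, Booster 2 is down=not → no input occurs → does not occur.
Booster path down [OR]: Outboard booster faulted=not, Emergency master cylinder degraded=not, Parking branch lost=not → no input occurs → does not occur.
Braking system failure [OR]: Front circuit unavailable=not, Booster path down=not → no input occurs → does not occur.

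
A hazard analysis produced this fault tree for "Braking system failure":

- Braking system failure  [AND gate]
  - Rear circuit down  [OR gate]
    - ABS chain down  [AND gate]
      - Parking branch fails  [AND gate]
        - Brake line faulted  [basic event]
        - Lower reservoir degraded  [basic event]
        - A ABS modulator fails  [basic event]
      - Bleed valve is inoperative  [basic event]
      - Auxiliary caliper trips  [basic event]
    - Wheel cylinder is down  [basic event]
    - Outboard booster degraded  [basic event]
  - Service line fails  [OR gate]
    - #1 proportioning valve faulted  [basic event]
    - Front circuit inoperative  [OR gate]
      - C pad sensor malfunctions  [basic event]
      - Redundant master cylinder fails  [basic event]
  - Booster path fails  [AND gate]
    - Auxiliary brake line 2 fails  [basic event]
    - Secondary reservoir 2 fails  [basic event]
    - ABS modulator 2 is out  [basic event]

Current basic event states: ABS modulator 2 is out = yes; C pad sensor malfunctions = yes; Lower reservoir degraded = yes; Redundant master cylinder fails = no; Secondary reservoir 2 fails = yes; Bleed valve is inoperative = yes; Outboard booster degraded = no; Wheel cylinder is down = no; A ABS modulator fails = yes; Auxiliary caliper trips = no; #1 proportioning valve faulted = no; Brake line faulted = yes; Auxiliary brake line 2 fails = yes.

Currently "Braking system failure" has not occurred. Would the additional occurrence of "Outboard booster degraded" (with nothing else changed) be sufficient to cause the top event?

Yes

Counterfactual: set "Outboard booster degraded" to occurred.
Parking branch fails [AND]: Brake line faulted=occurs, Lower reservoir degraded=occurs, A ABS modulator fails=occurs → all inputs occur → occurs.
ABS chain down [AND]: Parking branch fails=occurs, Bleed valve is inoperative=occurs, Auxiliary caliper trips=not → not all inputs occur → does not occur.
Rear circuit down [OR]: ABS chain down=not, Wheel cylinder is down=not, Outboard booster degraded=occurs → at least one input occurs → occurs.
Front circuit inoperative [OR]: C pad sensor malfunctions=occurs, Redundant master cylinder fails=not → at least one input occurs → occurs.
Service line fails [OR]: #1 proportioning valve faulted=not, Front circuit inoperative=occurs → at least one input occurs → occurs.
Booster path fails [AND]: Auxiliary brake line 2 fails=occurs, Secondary reservoir 2 fails=occurs, ABS modulator 2 is out=occurs → all inputs occur → occurs.
Braking system failure [AND]: Rear circuit down=occurs, Service line fails=occurs, Booster path fails=occurs → all inputs occur → occurs.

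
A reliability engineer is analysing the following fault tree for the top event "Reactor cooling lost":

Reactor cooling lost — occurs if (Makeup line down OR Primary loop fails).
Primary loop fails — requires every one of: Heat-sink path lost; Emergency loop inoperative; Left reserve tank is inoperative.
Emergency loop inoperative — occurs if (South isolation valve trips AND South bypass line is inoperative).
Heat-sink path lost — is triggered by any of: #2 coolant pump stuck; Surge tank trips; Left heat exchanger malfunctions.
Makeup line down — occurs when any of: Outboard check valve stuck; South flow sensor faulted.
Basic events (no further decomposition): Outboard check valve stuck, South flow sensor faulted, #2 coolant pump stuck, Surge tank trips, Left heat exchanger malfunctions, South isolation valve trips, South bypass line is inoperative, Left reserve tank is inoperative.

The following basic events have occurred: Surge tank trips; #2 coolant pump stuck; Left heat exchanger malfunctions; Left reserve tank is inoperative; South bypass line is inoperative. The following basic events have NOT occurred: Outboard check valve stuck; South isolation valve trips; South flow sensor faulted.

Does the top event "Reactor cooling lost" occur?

No

Makeup line down [OR]: Outboard check valve stuck=not, South flow sensor faulted=not → no input occurs → does not occur.
Heat-sink path lost [OR]: #2 coolant pump stuck=occurs, Surge tank trips=occurs, Left heat exchanger malfunctions=occurs → at least one input occurs → occurs.
Emergency loop inoperative [AND]: South isolation valve trips=not, South bypass line is inoperative=occurs → not all inputs occur → does not occur.
Primary loop fails [AND]: Heat-sink path lost=occurs, Emergency loop inoperative=not, Left reserve tank is inoperative=occurs → not all inputs occur → does not occur.
Reactor cooling lost [OR]: Makeup line down=not, Primary loop fails=not → no input occurs → does not occur.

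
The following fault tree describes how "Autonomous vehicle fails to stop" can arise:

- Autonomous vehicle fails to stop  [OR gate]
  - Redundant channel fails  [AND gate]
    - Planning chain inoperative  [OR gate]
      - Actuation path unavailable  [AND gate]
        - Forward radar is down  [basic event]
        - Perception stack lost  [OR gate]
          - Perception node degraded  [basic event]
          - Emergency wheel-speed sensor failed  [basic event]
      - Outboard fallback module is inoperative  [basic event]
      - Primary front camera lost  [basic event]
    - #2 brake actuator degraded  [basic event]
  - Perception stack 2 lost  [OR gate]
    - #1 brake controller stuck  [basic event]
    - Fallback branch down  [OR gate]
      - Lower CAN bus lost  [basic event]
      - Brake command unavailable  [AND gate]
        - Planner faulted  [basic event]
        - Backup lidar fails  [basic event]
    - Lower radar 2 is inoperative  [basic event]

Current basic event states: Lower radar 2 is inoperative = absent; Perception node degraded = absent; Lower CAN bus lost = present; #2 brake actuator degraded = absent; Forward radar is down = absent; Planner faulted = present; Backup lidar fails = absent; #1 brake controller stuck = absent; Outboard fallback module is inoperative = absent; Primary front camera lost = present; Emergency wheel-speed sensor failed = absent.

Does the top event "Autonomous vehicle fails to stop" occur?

Perception stack lost [OR]: Perception node degraded=not, Emergency wheel-speed sensor failed=not → no input occurs → does not occur.
Actuation path unavailable [AND]: Forward radar is down=not, Perception stack lost=not → not all inputs occur → does not occur.
Planning chain inoperative [OR]: Actuation path unavailable=not, Outboard fallback module is inoperative=not, Primary front camera lost=occurs → at least one input occurs → occurs.
Redundant channel fails [AND]: Planning chain inoperative=occurs, #2 brake actuator degraded=not → not all inputs occur → does not occur.
Brake command unavailable [AND]: Planner faulted=occurs, Backup lidar fails=not → not all inputs occur → does not occur.
Fallback branch down [OR]: Lower CAN bus lost=occurs, Brake command unavailable=not → at least one input occurs → occurs.
Perception stack 2 lost [OR]: #1 brake controller stuck=not, Fallback branch down=occurs, Lower radar 2 is inoperative=not → at least one input occurs → occurs.
Autonomous vehicle fails to stop [OR]: Redundant channel fails=not, Perception stack 2 lost=occurs → at least one input occurs → occurs.

Yes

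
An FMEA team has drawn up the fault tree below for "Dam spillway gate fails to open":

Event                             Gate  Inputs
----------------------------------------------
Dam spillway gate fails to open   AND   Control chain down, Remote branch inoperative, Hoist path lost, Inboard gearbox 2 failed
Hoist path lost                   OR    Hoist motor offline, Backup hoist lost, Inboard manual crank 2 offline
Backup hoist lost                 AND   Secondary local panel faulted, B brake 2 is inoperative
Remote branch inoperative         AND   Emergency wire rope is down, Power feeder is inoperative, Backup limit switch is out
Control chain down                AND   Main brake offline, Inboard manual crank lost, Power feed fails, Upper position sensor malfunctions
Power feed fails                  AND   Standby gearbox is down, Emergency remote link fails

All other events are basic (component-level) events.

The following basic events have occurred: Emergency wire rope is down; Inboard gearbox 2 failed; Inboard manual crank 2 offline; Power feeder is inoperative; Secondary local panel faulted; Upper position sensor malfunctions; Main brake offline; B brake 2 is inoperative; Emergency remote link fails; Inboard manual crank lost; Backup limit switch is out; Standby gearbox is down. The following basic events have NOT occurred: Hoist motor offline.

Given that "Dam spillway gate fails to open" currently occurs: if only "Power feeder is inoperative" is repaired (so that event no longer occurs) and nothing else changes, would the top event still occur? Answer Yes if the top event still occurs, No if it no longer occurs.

No

Counterfactual: set "Power feeder is inoperative" to not occurred.
Power feed fails [AND]: Standby gearbox is down=occurs, Emergency remote link fails=occurs → all inputs occur → occurs.
Control chain down [AND]: Main brake offline=occurs, Inboard manual crank lost=occurs, Power feed fails=occurs, Upper position sensor malfunctions=occurs → all inputs occur → occurs.
Remote branch inoperative [AND]: Emergency wire rope is down=occurs, Power feeder is inoperative=not, Backup limit switch is out=occurs → not all inputs occur → does not occur.
Backup hoist lost [AND]: Secondary local panel faulted=occurs, B brake 2 is inoperative=occurs → all inputs occur → occurs.
Hoist path lost [OR]: Hoist motor offline=not, Backup hoist lost=occurs, Inboard manual crank 2 offline=occurs → at least one input occurs → occurs.
Dam spillway gate fails to open [AND]: Control chain down=occurs, Remote branch inoperative=not, Hoist path lost=occurs, Inboard gearbox 2 failed=occurs → not all inputs occur → does not occur.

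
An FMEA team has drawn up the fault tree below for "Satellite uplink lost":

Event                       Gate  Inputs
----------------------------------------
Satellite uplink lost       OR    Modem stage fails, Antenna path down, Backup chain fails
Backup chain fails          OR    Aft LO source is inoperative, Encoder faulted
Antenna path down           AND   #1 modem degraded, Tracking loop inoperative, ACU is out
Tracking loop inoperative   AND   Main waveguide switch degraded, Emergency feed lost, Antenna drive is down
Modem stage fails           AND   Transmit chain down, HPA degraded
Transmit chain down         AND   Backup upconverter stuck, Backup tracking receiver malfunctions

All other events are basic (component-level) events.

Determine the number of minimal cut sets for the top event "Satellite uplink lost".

Transmit chain down [AND]: one cut set from each child combined → 1 × 1 = 1 cut set(s).
Modem stage fails [AND]: one cut set from each child combined → 1 × 1 = 1 cut set(s).
Tracking loop inoperative [AND]: one cut set from each child combined → 1 × 1 × 1 = 1 cut set(s).
Antenna path down [AND]: one cut set from each child combined → 1 × 1 × 1 = 1 cut set(s).
Backup chain fails [OR]: union of children's cut sets → 2 cut set(s).
Satellite uplink lost [OR]: union of children's cut sets → 4 cut set(s).
Minimal cut sets: {Backup tracking receiver malfunctions, Backup upconverter stuck, HPA degraded}; {#1 modem degraded, ACU is out, Antenna drive is down, Emergency feed lost, Main waveguide switch degraded}; {Aft LO source is inoperative}; {Encoder faulted}.

4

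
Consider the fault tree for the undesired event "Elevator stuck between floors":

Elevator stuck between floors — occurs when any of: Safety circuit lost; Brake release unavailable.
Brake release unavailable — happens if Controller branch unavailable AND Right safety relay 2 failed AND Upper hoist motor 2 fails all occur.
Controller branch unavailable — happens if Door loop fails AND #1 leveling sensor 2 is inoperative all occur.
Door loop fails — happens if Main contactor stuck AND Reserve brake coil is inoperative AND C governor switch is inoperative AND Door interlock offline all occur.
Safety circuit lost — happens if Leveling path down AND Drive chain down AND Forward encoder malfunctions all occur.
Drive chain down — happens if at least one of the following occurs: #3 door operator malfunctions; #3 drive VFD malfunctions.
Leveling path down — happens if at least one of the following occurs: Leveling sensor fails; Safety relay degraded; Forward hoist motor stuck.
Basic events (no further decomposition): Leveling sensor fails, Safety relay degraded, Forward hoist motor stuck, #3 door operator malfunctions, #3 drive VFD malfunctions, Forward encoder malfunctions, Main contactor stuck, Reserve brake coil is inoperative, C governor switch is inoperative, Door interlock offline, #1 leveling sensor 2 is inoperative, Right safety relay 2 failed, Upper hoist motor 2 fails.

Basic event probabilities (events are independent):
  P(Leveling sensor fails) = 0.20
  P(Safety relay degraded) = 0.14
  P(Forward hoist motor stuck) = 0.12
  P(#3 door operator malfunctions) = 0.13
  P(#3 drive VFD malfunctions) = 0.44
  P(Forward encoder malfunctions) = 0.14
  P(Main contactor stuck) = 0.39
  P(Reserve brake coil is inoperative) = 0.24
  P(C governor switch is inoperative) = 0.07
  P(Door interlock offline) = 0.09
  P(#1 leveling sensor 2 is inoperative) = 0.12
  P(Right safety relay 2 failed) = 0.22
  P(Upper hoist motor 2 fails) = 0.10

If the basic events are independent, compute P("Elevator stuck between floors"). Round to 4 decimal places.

0.0283

P(Leveling path down) [OR] = 1 − (1−0.20) × (1−0.14) × (1−0.12) = 0.394560
P(Drive chain down) [OR] = 1 − (1−0.13) × (1−0.44) = 0.512800
P(Safety circuit lost) [AND] = 0.394560 × 0.512800 × 0.14 = 0.028326
P(Door loop fails) [AND] = 0.39 × 0.24 × 0.07 × 0.09 = 0.000590
P(Controller branch unavailable) [AND] = 0.000590 × 0.12 = 0.000071
P(Brake release unavailable) [AND] = 0.000071 × 0.22 × 0.10 = 0.000002
P(Elevator stuck between floors) [OR] = 1 − (1−0.028326) × (1−0.000002) = 0.028328
Rounded to 4 decimal places: P(Elevator stuck between floors) ≈ 0.0283.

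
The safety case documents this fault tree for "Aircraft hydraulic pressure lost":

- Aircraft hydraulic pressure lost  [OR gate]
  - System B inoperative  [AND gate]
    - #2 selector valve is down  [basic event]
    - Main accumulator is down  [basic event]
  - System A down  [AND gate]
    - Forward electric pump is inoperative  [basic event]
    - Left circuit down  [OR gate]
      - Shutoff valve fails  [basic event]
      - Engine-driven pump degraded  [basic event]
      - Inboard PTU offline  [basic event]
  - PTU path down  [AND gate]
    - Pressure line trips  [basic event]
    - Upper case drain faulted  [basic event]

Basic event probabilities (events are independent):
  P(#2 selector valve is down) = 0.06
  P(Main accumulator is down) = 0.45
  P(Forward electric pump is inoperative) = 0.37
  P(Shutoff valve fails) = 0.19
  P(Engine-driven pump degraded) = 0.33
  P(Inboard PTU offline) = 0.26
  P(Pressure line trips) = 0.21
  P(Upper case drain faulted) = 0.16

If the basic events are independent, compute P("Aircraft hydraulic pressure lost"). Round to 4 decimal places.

0.2679

P(System B inoperative) [AND] = 0.06 × 0.45 = 0.027000
P(Left circuit down) [OR] = 1 − (1−0.19) × (1−0.33) × (1−0.26) = 0.598402
P(System A down) [AND] = 0.37 × 0.598402 = 0.221409
P(PTU path down) [AND] = 0.21 × 0.16 = 0.033600
P(Aircraft hydraulic pressure lost) [OR] = 1 − (1−0.027000) × (1−0.221409) × (1−0.033600) = 0.267885
Rounded to 4 decimal places: P(Aircraft hydraulic pressure lost) ≈ 0.2679.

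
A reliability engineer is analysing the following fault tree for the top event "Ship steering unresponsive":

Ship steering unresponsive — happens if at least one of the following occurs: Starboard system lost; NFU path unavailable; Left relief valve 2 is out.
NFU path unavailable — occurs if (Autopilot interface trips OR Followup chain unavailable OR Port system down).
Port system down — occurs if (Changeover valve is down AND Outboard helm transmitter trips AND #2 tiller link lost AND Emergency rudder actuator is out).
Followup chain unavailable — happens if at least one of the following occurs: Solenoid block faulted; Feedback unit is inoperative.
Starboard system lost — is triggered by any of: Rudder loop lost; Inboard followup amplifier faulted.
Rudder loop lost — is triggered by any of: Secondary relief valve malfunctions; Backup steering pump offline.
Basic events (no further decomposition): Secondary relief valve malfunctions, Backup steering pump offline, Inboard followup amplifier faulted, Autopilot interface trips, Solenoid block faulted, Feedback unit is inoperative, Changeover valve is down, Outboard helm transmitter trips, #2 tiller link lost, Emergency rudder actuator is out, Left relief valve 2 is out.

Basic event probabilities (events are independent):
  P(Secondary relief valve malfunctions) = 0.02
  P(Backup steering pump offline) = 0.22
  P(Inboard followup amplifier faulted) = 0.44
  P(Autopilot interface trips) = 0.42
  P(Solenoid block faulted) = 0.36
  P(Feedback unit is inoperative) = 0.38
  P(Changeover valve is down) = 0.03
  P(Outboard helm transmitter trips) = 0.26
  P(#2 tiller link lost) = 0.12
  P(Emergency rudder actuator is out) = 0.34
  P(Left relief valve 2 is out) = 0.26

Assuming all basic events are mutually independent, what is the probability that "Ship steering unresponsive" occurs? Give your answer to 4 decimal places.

0.9271

P(Rudder loop lost) [OR] = 1 − (1−0.02) × (1−0.22) = 0.235600
P(Starboard system lost) [OR] = 1 − (1−0.235600) × (1−0.44) = 0.571936
P(Followup chain unavailable) [OR] = 1 − (1−0.36) × (1−0.38) = 0.603200
P(Port system down) [AND] = 0.03 × 0.26 × 0.12 × 0.34 = 0.000318
P(NFU path unavailable) [OR] = 1 − (1−0.42) × (1−0.603200) × (1−0.000318) = 0.769929
P(Ship steering unresponsive) [OR] = 1 − (1−0.571936) × (1−0.769929) × (1−0.26) = 0.927121
Rounded to 4 decimal places: P(Ship steering unresponsive) ≈ 0.9271.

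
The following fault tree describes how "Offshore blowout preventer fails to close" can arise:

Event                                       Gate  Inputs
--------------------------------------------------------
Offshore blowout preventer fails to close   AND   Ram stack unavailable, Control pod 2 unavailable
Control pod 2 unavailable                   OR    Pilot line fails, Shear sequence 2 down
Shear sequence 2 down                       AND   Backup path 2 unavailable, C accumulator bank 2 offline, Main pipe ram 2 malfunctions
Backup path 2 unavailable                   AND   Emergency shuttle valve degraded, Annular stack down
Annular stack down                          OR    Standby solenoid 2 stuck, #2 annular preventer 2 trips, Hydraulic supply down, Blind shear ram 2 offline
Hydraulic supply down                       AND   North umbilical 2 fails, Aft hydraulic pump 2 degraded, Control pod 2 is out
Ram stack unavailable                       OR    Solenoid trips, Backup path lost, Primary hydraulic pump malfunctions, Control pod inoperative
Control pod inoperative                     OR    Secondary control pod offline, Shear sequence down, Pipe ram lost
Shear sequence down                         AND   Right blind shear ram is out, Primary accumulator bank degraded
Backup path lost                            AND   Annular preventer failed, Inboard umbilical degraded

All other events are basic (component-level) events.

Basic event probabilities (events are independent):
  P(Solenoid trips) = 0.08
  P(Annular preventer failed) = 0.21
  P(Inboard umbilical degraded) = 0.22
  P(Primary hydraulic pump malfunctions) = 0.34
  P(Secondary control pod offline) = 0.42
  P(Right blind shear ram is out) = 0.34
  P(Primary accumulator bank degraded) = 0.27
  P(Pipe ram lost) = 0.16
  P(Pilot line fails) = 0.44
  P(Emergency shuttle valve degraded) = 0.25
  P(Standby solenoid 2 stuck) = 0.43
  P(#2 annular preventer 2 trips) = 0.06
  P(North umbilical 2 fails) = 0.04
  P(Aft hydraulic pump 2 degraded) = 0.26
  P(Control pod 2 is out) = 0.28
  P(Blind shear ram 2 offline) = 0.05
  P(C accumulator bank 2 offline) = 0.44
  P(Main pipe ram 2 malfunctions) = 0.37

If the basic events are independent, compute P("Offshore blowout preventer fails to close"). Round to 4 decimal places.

P(Backup path lost) [AND] = 0.21 × 0.22 = 0.046200
P(Shear sequence down) [AND] = 0.34 × 0.27 = 0.091800
P(Control pod inoperative) [OR] = 1 − (1−0.42) × (1−0.091800) × (1−0.16) = 0.557525
P(Ram stack unavailable) [OR] = 1 − (1−0.08) × (1−0.046200) × (1−0.34) × (1−0.557525) = 0.743742
P(Hydraulic supply down) [AND] = 0.04 × 0.26 × 0.28 = 0.002912
P(Annular stack down) [OR] = 1 − (1−0.43) × (1−0.06) × (1−0.002912) × (1−0.05) = 0.492472
P(Backup path 2 unavailable) [AND] = 0.25 × 0.492472 = 0.123118
P(Shear sequence 2 down) [AND] = 0.123118 × 0.44 × 0.37 = 0.020044
P(Control pod 2 unavailable) [OR] = 1 − (1−0.44) × (1−0.020044) = 0.451225
P(Offshore blowout preventer fails to close) [AND] = 0.743742 × 0.451225 = 0.335595
Rounded to 4 decimal places: P(Offshore blowout preventer fails to close) ≈ 0.3356.

0.3356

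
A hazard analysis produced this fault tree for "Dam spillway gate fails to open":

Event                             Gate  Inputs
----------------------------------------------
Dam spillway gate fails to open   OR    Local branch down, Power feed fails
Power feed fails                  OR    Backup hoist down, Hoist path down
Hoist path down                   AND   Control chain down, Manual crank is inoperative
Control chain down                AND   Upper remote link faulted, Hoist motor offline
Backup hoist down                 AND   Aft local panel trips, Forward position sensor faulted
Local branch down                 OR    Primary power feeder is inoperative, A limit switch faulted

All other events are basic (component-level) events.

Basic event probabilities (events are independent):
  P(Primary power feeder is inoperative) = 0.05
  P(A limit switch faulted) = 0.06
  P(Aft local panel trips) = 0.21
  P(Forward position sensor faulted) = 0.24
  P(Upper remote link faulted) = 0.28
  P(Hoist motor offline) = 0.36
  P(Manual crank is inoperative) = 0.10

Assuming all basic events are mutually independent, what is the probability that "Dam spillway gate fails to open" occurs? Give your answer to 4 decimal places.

0.1606

P(Local branch down) [OR] = 1 − (1−0.05) × (1−0.06) = 0.107000
P(Backup hoist down) [AND] = 0.21 × 0.24 = 0.050400
P(Control chain down) [AND] = 0.28 × 0.36 = 0.100800
P(Hoist path down) [AND] = 0.100800 × 0.10 = 0.010080
P(Power feed fails) [OR] = 1 − (1−0.050400) × (1−0.010080) = 0.059972
P(Dam spillway gate fails to open) [OR] = 1 − (1−0.107000) × (1−0.059972) = 0.160555
Rounded to 4 decimal places: P(Dam spillway gate fails to open) ≈ 0.1606.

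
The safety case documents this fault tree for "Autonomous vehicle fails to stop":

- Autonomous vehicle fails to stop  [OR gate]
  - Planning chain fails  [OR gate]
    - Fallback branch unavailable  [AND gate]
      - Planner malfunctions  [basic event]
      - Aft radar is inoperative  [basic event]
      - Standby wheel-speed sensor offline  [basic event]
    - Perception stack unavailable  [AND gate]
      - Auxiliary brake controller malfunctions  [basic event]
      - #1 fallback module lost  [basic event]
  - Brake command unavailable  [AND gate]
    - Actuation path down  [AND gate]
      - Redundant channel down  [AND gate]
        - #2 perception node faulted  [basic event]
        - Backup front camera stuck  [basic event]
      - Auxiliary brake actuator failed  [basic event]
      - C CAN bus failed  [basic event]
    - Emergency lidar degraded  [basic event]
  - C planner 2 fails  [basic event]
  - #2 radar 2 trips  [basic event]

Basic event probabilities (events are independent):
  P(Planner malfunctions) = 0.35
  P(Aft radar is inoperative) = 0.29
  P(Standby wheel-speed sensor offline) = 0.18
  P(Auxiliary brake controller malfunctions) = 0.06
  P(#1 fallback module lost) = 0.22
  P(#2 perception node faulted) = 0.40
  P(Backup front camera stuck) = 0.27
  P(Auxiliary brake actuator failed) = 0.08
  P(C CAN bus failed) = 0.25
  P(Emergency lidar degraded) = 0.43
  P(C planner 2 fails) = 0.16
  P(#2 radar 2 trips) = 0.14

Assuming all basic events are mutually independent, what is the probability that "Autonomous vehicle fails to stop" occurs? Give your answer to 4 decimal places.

P(Fallback branch unavailable) [AND] = 0.35 × 0.29 × 0.18 = 0.018270
P(Perception stack unavailable) [AND] = 0.06 × 0.22 = 0.013200
P(Planning chain fails) [OR] = 1 − (1−0.018270) × (1−0.013200) = 0.031229
P(Redundant channel down) [AND] = 0.40 × 0.27 = 0.108000
P(Actuation path down) [AND] = 0.108000 × 0.08 × 0.25 = 0.002160
P(Brake command unavailable) [AND] = 0.002160 × 0.43 = 0.000929
P(Autonomous vehicle fails to stop) [OR] = 1 − (1−0.031229) × (1−0.000929) × (1−0.16) × (1−0.14) = 0.300810
Rounded to 4 decimal places: P(Autonomous vehicle fails to stop) ≈ 0.3008.

0.3008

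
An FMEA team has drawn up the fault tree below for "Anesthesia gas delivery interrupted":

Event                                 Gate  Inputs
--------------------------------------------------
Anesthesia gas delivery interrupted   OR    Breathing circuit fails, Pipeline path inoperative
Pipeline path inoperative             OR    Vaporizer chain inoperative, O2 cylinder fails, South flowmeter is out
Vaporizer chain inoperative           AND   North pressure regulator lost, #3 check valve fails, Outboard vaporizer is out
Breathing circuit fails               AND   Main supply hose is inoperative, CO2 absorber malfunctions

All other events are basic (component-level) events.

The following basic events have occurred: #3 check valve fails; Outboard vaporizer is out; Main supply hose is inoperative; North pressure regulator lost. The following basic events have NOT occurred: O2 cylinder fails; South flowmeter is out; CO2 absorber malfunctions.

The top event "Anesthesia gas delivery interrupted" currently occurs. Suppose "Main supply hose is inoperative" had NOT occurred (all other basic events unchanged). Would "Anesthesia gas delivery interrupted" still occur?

Counterfactual: set "Main supply hose is inoperative" to not occurred.
Breathing circuit fails [AND]: Main supply hose is inoperative=not, CO2 absorber malfunctions=not → not all inputs occur → does not occur.
Vaporizer chain inoperative [AND]: North pressure regulator lost=occurs, #3 check valve fails=occurs, Outboard vaporizer is out=occurs → all inputs occur → occurs.
Pipeline path inoperative [OR]: Vaporizer chain inoperative=occurs, O2 cylinder fails=not, South flowmeter is out=not → at least one input occurs → occurs.
Anesthesia gas delivery interrupted [OR]: Breathing circuit fails=not, Pipeline path inoperative=occurs → at least one input occurs → occurs.

Yes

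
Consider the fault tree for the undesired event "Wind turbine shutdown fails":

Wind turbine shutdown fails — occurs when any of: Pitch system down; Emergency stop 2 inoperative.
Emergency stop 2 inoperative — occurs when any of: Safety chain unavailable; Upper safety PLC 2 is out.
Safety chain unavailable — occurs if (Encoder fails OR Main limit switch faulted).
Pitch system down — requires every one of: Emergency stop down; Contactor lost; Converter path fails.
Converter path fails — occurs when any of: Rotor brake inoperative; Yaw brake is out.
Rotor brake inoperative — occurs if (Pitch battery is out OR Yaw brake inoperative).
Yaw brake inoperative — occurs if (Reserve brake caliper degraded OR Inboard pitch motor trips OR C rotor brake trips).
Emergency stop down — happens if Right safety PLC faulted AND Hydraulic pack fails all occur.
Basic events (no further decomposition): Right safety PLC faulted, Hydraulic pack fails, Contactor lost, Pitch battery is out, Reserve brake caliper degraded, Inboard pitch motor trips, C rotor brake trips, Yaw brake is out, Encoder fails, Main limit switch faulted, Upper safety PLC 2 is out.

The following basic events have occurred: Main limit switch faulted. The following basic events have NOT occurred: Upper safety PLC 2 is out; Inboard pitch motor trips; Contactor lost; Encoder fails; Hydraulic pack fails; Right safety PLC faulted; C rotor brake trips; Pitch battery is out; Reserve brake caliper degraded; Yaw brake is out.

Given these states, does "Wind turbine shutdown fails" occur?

Yes

Emergency stop down [AND]: Right safety PLC faulted=not, Hydraulic pack fails=not → not all inputs occur → does not occur.
Yaw brake inoperative [OR]: Reserve brake caliper degraded=not, Inboard pitch motor trips=not, C rotor brake trips=not → no input occurs → does not occur.
Rotor brake inoperative [OR]: Pitch battery is out=not, Yaw brake inoperative=not → no input occurs → does not occur.
Converter path fails [OR]: Rotor brake inoperative=not, Yaw brake is out=not → no input occurs → does not occur.
Pitch system down [AND]: Emergency stop down=not, Contactor lost=not, Converter path fails=not → not all inputs occur → does not occur.
Safety chain unavailable [OR]: Encoder fails=not, Main limit switch faulted=occurs → at least one input occurs → occurs.
Emergency stop 2 inoperative [OR]: Safety chain unavailable=occurs, Upper safety PLC 2 is out=not → at least one input occurs → occurs.
Wind turbine shutdown fails [OR]: Pitch system down=not, Emergency stop 2 inoperative=occurs → at least one input occurs → occurs.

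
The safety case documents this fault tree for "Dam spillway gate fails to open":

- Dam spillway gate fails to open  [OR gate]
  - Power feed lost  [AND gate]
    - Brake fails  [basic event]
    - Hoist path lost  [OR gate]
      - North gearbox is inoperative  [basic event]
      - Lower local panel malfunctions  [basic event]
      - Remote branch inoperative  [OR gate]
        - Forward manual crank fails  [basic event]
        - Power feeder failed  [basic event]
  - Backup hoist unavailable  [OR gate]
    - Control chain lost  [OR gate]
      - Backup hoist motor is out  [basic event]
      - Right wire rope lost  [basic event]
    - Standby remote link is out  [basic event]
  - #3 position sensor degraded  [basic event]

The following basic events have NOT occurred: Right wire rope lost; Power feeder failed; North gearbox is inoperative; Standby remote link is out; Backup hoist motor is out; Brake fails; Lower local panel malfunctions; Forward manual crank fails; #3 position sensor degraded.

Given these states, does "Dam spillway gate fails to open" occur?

Remote branch inoperative [OR]: Forward manual crank fails=not, Power feeder failed=not → no input occurs → does not occur.
Hoist path lost [OR]: North gearbox is inoperative=not, Lower local panel malfunctions=not, Remote branch inoperative=not → no input occurs → does not occur.
Power feed lost [AND]: Brake fails=not, Hoist path lost=not → not all inputs occur → does not occur.
Control chain lost [OR]: Backup hoist motor is out=not, Right wire rope lost=not → no input occurs → does not occur.
Backup hoist unavailable [OR]: Control chain lost=not, Standby remote link is out=not → no input occurs → does not occur.
Dam spillway gate fails to open [OR]: Power feed lost=not, Backup hoist unavailable=not, #3 position sensor degraded=not → no input occurs → does not occur.

No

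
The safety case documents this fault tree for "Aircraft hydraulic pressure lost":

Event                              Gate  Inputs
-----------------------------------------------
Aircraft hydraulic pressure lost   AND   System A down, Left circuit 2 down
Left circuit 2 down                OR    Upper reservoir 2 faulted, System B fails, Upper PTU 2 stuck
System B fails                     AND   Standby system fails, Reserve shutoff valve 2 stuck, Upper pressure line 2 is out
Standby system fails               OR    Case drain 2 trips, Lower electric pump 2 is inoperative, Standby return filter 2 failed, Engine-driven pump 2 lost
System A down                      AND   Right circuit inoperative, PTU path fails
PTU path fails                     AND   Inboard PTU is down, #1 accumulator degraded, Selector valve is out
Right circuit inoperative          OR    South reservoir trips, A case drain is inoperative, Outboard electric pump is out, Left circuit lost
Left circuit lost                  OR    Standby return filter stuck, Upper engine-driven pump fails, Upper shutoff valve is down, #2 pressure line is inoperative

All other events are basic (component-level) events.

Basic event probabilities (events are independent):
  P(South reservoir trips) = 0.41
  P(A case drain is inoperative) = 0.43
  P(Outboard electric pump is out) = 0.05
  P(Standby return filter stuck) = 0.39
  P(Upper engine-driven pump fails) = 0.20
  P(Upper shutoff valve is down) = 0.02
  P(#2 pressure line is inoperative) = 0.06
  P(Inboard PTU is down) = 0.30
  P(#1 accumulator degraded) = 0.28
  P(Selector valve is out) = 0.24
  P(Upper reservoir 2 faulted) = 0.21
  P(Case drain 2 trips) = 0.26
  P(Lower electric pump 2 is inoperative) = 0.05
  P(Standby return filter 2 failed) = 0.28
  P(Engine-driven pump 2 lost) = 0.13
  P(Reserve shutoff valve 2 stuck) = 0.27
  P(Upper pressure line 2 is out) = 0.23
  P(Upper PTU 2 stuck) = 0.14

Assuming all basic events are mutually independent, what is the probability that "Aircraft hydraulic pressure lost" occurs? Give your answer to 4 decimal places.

P(Left circuit lost) [OR] = 1 − (1−0.39) × (1−0.20) × (1−0.02) × (1−0.06) = 0.550454
P(Right circuit inoperative) [OR] = 1 − (1−0.41) × (1−0.43) × (1−0.05) × (1−0.550454) = 0.856377
P(PTU path fails) [AND] = 0.30 × 0.28 × 0.24 = 0.020160
P(System A down) [AND] = 0.856377 × 0.020160 = 0.017265
P(Standby system fails) [OR] = 1 − (1−0.26) × (1−0.05) × (1−0.28) × (1−0.13) = 0.559641
P(System B fails) [AND] = 0.559641 × 0.27 × 0.23 = 0.034754
P(Left circuit 2 down) [OR] = 1 − (1−0.21) × (1−0.034754) × (1−0.14) = 0.344212
P(Aircraft hydraulic pressure lost) [AND] = 0.017265 × 0.344212 = 0.005943
Rounded to 4 decimal places: P(Aircraft hydraulic pressure lost) ≈ 0.0059.

0.0059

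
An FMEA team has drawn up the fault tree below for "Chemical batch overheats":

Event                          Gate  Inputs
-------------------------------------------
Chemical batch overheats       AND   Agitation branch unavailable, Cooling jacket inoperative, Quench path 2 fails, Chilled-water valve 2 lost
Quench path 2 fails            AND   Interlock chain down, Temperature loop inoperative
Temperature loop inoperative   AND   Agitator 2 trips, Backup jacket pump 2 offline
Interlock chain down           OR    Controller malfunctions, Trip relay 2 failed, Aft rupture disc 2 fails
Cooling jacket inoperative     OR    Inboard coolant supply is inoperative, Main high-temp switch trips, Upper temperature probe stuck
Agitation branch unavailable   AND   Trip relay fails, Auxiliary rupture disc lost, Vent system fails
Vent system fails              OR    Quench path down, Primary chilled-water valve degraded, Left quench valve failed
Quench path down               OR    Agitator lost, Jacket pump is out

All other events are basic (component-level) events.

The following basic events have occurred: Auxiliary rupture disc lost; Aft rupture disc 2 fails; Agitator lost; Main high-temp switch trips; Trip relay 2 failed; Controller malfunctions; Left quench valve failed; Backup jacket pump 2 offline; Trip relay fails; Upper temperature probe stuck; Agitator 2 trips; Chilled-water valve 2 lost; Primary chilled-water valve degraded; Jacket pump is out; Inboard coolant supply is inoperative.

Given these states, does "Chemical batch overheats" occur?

Yes

Quench path down [OR]: Agitator lost=occurs, Jacket pump is out=occurs → at least one input occurs → occurs.
Vent system fails [OR]: Quench path down=occurs, Primary chilled-water valve degraded=occurs, Left quench valve failed=occurs → at least one input occurs → occurs.
Agitation branch unavailable [AND]: Trip relay fails=occurs, Auxiliary rupture disc lost=occurs, Vent system fails=occurs → all inputs occur → occurs.
Cooling jacket inoperative [OR]: Inboard coolant supply is inoperative=occurs, Main high-temp switch trips=occurs, Upper temperature probe stuck=occurs → at least one input occurs → occurs.
Interlock chain down [OR]: Controller malfunctions=occurs, Trip relay 2 failed=occurs, Aft rupture disc 2 fails=occurs → at least one input occurs → occurs.
Temperature loop inoperative [AND]: Agitator 2 trips=occurs, Backup jacket pump 2 offline=occurs → all inputs occur → occurs.
Quench path 2 fails [AND]: Interlock chain down=occurs, Temperature loop inoperative=occurs → all inputs occur → occurs.
Chemical batch overheats [AND]: Agitation branch unavailable=occurs, Cooling jacket inoperative=occurs, Quench path 2 fails=occurs, Chilled-water valve 2 lost=occurs → all inputs occur → occurs.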